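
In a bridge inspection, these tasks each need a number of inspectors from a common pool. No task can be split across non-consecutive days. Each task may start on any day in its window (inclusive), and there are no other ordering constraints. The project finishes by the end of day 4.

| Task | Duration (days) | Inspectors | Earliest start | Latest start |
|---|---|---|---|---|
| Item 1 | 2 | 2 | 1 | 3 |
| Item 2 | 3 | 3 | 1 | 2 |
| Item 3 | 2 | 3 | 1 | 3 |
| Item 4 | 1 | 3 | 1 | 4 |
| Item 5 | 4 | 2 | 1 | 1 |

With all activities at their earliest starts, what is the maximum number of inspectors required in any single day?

13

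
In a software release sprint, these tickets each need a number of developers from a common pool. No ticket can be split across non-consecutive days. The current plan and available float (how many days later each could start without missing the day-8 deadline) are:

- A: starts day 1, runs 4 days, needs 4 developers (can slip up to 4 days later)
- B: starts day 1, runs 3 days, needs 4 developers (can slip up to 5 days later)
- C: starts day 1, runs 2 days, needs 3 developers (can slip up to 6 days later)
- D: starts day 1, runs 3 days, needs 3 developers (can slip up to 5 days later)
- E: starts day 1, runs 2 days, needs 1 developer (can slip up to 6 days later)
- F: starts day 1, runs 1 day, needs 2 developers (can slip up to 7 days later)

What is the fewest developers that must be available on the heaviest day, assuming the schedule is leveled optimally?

7

Early-start (A@1, B@1, C@1, D@1, E@1, F@1) gives peak 17: d1:17  d2:15  d3:11  d4:4  d5:0  d6:0  d7:0  d8:0.
Shift B→5, D→3, E→6, F→6.
Schedule A@1, B@5, C@1, D@3, E@6, F@6: d1:7  d2:7  d3:7  d4:7  d5:7  d6:7  d7:5  d8:0 — peak 7.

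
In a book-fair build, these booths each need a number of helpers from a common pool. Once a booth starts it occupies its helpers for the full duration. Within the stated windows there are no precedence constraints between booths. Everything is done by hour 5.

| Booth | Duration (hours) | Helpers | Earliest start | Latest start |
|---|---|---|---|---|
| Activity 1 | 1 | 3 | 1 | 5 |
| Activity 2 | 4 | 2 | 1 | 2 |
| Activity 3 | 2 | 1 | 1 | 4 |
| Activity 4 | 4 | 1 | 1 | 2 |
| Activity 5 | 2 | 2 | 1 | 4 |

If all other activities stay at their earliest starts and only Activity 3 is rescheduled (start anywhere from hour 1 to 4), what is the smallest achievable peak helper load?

8

Activity 3@1: h1:9  h2:6  h3:3  h4:3  h5:0 → peak 9
Activity 3@2: h1:8  h2:6  h3:4  h4:3  h5:0 → peak 8
Activity 3@3: h1:8  h2:5  h3:4  h4:4  h5:0 → peak 8
Activity 3@4: h1:8  h2:5  h3:3  h4:4  h5:1 → peak 8
Best is Activity 3@2, peak 8.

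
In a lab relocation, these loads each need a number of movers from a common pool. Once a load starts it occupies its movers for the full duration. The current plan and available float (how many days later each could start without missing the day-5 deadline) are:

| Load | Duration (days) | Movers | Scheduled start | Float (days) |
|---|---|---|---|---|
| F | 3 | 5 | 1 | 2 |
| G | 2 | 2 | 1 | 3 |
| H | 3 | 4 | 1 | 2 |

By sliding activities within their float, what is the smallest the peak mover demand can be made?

9

Early-start (F@1, G@1, H@1) gives peak 11: d1:11  d2:11  d3:9  d4:0  d5:0.
Shift H→3.
Schedule F@1, G@1, H@3: d1:7  d2:7  d3:9  d4:4  d5:4 — peak 9.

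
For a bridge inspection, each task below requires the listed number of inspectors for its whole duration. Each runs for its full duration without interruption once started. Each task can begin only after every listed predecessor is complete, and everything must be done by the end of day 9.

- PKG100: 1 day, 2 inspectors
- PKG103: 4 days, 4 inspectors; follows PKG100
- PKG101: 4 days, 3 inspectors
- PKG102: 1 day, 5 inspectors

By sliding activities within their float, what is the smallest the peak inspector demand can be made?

Early-start (PKG100@1, PKG103@2, PKG101@1, PKG102@1) gives peak 10: d1:10  d2:7  d3:7  d4:7  d5:4  d6:0  d7:0  d8:0  d9:0.
Shift PKG103→5, PKG102→9.
Schedule PKG100@1, PKG103@5, PKG101@1, PKG102@9: d1:5  d2:3  d3:3  d4:3  d5:4  d6:4  d7:4  d8:4  d9:5 — peak 5.

5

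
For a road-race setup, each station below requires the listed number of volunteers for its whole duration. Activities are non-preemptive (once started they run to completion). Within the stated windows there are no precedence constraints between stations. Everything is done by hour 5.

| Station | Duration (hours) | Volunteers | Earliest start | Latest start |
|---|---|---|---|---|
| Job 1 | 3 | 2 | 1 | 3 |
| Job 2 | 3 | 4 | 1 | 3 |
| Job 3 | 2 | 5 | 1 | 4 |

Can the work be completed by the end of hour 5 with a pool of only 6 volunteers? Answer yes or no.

yes

Schedule Job 1@1, Job 2@1, Job 3@4: h1:6  h2:6  h3:6  h4:5  h5:5 — peak 6 ≤ 6.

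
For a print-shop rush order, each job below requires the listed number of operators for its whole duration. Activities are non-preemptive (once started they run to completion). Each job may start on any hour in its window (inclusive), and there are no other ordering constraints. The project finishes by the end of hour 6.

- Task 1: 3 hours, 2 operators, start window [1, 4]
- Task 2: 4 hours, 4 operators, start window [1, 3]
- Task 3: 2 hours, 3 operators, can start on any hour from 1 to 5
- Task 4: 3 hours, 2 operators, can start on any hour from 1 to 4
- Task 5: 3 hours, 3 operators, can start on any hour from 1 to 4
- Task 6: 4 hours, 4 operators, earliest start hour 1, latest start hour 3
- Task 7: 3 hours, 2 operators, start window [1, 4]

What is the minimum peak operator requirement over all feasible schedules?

13

Early-start (Task 1@1, Task 2@1, Task 3@1, Task 4@1, Task 5@1, Task 6@1, Task 7@1) gives peak 20: h1:20  h2:20  h3:17  h4:8  h5:0  h6:0.
Shift Task 5→4, Task 6→3, Task 7→4.
Schedule Task 1@1, Task 2@1, Task 3@1, Task 4@1, Task 5@4, Task 6@3, Task 7@4: h1:11  h2:11  h3:12  h4:13  h5:9  h6:9 — peak 13.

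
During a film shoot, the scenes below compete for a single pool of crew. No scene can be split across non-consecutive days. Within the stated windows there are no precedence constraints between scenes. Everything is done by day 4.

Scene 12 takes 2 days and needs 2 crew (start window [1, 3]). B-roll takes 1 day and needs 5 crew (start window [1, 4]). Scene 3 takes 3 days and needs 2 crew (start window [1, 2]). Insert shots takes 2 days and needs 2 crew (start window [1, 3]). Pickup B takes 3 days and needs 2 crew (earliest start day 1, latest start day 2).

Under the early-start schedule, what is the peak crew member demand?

13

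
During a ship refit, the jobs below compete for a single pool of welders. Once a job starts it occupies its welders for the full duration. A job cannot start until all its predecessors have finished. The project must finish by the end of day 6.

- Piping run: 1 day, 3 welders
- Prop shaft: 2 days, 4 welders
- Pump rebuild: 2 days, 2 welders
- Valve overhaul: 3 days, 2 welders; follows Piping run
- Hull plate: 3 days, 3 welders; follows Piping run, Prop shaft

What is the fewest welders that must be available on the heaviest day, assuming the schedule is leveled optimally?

6

Early-start (Piping run@1, Prop shaft@1, Pump rebuild@1, Valve overhaul@2, Hull plate@3) gives peak 9: d1:9  d2:8  d3:5  d4:5  d5:3  d6:0.
Shift Prop shaft→2, Valve overhaul→3, Hull plate→4.
Schedule Piping run@1, Prop shaft@2, Pump rebuild@1, Valve overhaul@3, Hull plate@4: d1:5  d2:6  d3:6  d4:5  d5:5  d6:3 — peak 6.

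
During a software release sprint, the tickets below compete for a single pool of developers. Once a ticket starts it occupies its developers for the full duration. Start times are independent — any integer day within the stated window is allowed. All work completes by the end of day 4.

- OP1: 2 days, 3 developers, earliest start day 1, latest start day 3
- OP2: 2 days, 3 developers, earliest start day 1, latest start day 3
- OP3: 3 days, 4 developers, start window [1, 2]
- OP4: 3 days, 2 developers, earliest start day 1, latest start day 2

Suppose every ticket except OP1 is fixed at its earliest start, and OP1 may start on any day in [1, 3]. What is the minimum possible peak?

OP1@1: d1:12  d2:12  d3:6  d4:0 → peak 12
OP1@2: d1:9  d2:12  d3:9  d4:0 → peak 12
OP1@3: d1:9  d2:9  d3:9  d4:3 → peak 9
Best is OP1@3, peak 9.

9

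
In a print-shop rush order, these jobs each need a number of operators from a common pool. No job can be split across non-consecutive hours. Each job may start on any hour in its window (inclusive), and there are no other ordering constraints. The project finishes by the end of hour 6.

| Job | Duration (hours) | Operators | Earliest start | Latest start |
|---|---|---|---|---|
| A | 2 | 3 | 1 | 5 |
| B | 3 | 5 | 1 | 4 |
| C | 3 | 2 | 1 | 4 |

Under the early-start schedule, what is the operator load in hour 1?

10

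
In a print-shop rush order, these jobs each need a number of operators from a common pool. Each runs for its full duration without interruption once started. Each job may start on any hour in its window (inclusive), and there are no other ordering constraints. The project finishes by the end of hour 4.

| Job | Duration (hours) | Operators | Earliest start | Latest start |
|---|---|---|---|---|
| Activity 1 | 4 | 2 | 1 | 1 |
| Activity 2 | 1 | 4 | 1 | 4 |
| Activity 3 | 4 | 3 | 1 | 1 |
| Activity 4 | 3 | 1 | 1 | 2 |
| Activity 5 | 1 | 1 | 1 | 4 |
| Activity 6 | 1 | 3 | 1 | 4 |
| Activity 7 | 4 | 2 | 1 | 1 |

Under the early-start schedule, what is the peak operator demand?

Early-start schedule: Activity 1@1, Activity 2@1, Activity 3@1, Activity 4@1, Activity 5@1, Activity 6@1, Activity 7@1.
Load per hour: hour 1: 16, hour 2: 8, hour 3: 8, hour 4: 7.
Peak is 16.

16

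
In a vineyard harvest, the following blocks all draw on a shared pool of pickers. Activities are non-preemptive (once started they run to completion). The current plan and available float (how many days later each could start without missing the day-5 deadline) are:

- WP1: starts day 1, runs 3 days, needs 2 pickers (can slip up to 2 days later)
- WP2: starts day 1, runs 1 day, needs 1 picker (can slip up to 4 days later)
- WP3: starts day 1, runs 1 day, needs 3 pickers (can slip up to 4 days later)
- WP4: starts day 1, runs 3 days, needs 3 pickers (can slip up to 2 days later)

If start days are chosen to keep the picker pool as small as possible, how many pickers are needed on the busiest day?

5

Early-start (WP1@1, WP2@1, WP3@1, WP4@1) gives peak 9: d1:9  d2:5  d3:5  d4:0  d5:0.
Shift WP3→2, WP4→3.
Schedule WP1@1, WP2@1, WP3@2, WP4@3: d1:3  d2:5  d3:5  d4:3  d5:3 — peak 5.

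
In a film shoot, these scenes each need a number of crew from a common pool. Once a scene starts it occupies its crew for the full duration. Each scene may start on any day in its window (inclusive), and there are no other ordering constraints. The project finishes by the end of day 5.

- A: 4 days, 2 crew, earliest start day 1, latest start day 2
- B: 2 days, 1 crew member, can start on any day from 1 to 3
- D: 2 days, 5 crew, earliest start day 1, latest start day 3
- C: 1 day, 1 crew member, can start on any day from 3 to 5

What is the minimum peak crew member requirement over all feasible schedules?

Early-start (A@1, B@1, D@1, C@3) gives peak 8: d1:8  d2:8  d3:3  d4:2  d5:0.
Shift D→3, C→5.
Schedule A@1, B@1, D@3, C@5: d1:3  d2:3  d3:7  d4:7  d5:1 — peak 7.

7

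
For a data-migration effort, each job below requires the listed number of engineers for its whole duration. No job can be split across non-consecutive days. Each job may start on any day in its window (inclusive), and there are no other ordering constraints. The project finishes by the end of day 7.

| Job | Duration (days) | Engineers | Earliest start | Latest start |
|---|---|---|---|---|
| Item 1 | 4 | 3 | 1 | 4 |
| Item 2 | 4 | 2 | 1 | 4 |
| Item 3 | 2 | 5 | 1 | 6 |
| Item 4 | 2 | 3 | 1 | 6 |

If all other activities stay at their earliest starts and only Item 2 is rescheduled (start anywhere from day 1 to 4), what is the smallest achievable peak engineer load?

11

Item 2@1: d1:13  d2:13  d3:5  d4:5  d5:0  d6:0  d7:0 → peak 13
Item 2@2: d1:11  d2:13  d3:5  d4:5  d5:2  d6:0  d7:0 → peak 13
Item 2@3: d1:11  d2:11  d3:5  d4:5  d5:2  d6:2  d7:0 → peak 11
Item 2@4: d1:11  d2:11  d3:3  d4:5  d5:2  d6:2  d7:2 → peak 11
Best is Item 2@3, peak 11.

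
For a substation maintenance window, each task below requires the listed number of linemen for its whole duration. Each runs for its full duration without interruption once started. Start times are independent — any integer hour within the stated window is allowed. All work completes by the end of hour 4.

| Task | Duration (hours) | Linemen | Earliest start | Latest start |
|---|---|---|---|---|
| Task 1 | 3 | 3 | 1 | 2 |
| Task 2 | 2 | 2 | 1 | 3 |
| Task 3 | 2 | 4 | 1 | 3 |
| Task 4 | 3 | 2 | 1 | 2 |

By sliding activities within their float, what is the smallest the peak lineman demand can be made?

Early-start (Task 1@1, Task 2@1, Task 3@1, Task 4@1) gives peak 11: h1:11  h2:11  h3:5  h4:0.
Shift Task 3→3.
Schedule Task 1@1, Task 2@1, Task 3@3, Task 4@1: h1:7  h2:7  h3:9  h4:4 — peak 9.

9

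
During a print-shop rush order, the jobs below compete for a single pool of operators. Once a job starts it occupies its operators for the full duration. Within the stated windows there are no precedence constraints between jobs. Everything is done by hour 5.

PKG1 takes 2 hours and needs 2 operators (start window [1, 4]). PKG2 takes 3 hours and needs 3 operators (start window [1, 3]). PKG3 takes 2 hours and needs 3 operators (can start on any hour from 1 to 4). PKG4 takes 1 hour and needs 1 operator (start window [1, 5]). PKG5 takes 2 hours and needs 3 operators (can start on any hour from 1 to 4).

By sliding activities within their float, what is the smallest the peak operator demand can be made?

6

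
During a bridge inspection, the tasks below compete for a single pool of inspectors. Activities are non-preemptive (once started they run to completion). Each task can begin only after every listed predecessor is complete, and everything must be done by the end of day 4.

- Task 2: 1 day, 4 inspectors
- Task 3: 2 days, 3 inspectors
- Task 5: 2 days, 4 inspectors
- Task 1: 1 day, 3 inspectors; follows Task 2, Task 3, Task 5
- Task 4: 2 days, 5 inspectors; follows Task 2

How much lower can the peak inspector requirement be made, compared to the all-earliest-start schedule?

Early-start peak: d1:11  d2:12  d3:8  d4:0 ⇒ 12.
Leveled (Task 2@1, Task 3@2, Task 5@1, Task 1@4, Task 4@3): d1:8  d2:7  d3:8  d4:8 ⇒ 8.
Reduction 12 − 8 = 4.

4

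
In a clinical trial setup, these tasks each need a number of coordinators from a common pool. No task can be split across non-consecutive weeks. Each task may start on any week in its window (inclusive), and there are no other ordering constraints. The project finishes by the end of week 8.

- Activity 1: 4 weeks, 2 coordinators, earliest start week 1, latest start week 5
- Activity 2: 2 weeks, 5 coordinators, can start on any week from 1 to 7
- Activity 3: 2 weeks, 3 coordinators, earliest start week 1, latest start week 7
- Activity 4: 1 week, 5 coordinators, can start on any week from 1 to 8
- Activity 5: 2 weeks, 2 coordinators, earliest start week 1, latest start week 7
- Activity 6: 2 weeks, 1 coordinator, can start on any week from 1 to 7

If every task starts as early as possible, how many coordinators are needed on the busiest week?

Early-start schedule: Activity 1@1, Activity 2@1, Activity 3@1, Activity 4@1, Activity 5@1, Activity 6@1.
Load per week: week 1: 18, week 2: 13, week 3: 2, week 4: 2, week 5: 0, week 6: 0, week 7: 0, week 8: 0.
Peak is 18.

18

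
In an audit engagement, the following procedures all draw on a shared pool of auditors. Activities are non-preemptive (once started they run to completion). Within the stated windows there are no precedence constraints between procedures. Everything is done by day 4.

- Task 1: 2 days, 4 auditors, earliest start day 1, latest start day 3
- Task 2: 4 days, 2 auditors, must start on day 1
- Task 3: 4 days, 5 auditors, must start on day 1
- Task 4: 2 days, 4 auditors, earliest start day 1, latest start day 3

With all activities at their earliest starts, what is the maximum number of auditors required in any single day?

15

Early-start schedule: Task 1@1, Task 2@1, Task 3@1, Task 4@1.
Load per day: day 1: 15, day 2: 15, day 3: 7, day 4: 7.
Peak is 15.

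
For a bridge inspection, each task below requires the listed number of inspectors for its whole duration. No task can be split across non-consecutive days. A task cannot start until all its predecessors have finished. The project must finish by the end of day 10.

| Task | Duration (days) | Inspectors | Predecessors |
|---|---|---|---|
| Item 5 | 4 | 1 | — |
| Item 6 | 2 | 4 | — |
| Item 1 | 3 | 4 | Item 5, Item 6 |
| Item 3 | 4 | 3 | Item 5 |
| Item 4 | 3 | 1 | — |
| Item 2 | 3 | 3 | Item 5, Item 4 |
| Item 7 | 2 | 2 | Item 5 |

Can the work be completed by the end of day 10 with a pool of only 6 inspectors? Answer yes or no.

no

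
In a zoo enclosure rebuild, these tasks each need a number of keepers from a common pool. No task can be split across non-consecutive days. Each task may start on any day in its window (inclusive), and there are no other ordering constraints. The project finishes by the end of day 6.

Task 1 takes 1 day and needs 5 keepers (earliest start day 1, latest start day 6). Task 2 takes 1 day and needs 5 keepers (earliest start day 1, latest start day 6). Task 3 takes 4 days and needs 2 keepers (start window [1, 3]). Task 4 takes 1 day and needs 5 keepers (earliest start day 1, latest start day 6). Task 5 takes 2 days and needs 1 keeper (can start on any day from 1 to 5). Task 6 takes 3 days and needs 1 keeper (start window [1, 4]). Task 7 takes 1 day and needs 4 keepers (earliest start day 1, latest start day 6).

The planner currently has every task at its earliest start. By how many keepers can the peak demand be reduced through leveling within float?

16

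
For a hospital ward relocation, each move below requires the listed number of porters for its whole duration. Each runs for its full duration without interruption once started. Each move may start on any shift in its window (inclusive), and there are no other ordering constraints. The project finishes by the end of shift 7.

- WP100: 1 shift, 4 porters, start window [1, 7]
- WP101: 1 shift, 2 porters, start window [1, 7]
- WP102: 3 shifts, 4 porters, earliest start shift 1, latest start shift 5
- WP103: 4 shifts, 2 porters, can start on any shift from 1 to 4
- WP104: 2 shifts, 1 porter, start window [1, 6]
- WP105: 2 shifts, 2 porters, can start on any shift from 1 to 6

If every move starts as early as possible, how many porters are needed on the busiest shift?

15

Early-start schedule: WP100@1, WP101@1, WP102@1, WP103@1, WP104@1, WP105@1.
Load per shift: shift 1: 15, shift 2: 9, shift 3: 6, shift 4: 2, shift 5: 0, shift 6: 0, shift 7: 0.
Peak is 15.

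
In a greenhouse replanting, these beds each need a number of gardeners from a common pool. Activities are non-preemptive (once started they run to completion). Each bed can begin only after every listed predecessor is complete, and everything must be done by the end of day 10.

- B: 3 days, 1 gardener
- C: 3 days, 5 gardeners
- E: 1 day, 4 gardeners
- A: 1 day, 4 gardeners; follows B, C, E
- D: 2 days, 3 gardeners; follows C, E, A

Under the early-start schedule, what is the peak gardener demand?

10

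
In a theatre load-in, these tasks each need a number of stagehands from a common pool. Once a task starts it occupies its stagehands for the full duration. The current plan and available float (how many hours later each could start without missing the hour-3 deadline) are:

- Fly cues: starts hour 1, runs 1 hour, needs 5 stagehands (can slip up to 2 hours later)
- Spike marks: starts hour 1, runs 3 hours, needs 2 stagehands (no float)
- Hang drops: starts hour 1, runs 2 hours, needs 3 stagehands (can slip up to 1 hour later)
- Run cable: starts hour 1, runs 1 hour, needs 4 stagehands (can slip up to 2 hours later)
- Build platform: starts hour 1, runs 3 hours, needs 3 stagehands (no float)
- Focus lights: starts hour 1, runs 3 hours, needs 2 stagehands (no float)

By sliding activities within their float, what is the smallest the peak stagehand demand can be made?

Early-start (Fly cues@1, Spike marks@1, Hang drops@1, Run cable@1, Build platform@1, Focus lights@1) gives peak 19: h1:19  h2:10  h3:7.
Shift Hang drops→2, Run cable→2.
Schedule Fly cues@1, Spike marks@1, Hang drops@2, Run cable@2, Build platform@1, Focus lights@1: h1:12  h2:14  h3:10 — peak 14.
No arrangement of the 18 feasible schedules does better.

14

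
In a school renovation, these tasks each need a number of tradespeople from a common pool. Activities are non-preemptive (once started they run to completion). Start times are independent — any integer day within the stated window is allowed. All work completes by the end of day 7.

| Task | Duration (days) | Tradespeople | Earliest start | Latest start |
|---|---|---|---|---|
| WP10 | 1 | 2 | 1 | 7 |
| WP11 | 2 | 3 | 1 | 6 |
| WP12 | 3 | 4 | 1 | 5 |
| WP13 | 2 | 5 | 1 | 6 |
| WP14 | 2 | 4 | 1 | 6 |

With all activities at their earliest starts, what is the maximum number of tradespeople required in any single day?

Early-start schedule: WP10@1, WP11@1, WP12@1, WP13@1, WP14@1.
Load per day: day 1: 18, day 2: 16, day 3: 4, day 4: 0, day 5: 0, day 6: 0, day 7: 0.
Peak is 18.

18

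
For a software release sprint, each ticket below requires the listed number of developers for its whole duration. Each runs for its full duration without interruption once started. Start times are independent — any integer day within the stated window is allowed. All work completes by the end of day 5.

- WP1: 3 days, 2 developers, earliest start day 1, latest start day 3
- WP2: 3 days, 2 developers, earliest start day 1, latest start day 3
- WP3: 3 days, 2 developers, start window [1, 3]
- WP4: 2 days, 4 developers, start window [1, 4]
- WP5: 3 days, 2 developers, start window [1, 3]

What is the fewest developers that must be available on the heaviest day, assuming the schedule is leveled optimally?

Early-start (WP1@1, WP2@1, WP3@1, WP4@1, WP5@1) gives peak 12: d1:12  d2:12  d3:8  d4:0  d5:0.
Shift WP4→4.
Schedule WP1@1, WP2@1, WP3@1, WP4@4, WP5@1: d1:8  d2:8  d3:8  d4:4  d5:4 — peak 8.

8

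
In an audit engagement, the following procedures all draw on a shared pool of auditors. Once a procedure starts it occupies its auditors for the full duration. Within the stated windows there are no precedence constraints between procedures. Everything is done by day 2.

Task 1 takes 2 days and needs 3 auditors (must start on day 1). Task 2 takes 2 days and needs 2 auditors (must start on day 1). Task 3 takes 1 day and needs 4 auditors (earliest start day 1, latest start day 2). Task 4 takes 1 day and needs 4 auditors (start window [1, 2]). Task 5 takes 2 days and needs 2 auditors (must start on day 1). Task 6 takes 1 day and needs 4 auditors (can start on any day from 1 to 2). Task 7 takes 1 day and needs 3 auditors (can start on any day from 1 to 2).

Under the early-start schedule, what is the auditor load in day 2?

7

At early start, day 2 has: Task 1, Task 2, Task 5.
Demand: 3 + 2 + 2 = 7.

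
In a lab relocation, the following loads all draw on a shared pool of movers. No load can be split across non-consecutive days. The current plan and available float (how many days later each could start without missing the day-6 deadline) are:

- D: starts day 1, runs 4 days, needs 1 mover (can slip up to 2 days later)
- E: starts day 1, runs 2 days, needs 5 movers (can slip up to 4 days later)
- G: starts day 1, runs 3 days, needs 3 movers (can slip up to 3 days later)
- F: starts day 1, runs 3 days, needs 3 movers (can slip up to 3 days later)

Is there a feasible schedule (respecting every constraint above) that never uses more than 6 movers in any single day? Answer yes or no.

no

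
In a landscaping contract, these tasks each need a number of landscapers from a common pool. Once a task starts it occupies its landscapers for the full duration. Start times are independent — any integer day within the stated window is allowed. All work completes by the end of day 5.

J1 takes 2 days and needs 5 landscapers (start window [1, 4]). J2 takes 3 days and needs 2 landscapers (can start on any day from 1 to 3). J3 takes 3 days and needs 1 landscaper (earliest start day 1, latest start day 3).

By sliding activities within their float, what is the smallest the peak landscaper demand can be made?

Early-start (J1@1, J2@1, J3@1) gives peak 8: d1:8  d2:8  d3:3  d4:0  d5:0.
Shift J2→3, J3→3.
Schedule J1@1, J2@3, J3@3: d1:5  d2:5  d3:3  d4:3  d5:3 — peak 5.

5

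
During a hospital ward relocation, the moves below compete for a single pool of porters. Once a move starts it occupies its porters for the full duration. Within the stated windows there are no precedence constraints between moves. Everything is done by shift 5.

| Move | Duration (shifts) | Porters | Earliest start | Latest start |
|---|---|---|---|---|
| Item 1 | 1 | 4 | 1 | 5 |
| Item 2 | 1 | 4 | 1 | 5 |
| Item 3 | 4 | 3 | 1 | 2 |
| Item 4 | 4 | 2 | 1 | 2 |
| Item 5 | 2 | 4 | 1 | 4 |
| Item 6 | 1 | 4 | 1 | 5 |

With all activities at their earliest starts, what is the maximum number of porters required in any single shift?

Early-start schedule: Item 1@1, Item 2@1, Item 3@1, Item 4@1, Item 5@1, Item 6@1.
Load per shift: shift 1: 21, shift 2: 9, shift 3: 5, shift 4: 5, shift 5: 0.
Peak is 21.

21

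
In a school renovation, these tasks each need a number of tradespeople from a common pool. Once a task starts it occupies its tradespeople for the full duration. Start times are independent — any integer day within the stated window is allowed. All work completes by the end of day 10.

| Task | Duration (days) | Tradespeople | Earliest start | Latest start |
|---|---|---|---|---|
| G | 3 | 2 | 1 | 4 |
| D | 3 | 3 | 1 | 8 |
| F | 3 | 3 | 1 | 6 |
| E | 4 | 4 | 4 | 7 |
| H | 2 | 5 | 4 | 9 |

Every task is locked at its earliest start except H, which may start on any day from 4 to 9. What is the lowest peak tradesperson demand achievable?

H@4: d1:8  d2:8  d3:8  d4:9  d5:9  d6:4  d7:4  d8:0  d9:0  d10:0 → peak 9
H@5: d1:8  d2:8  d3:8  d4:4  d5:9  d6:9  d7:4  d8:0  d9:0  d10:0 → peak 9
H@6: d1:8  d2:8  d3:8  d4:4  d5:4  d6:9  d7:9  d8:0  d9:0  d10:0 → peak 9
H@7: d1:8  d2:8  d3:8  d4:4  d5:4  d6:4  d7:9  d8:5  d9:0  d10:0 → peak 9
H@8: d1:8  d2:8  d3:8  d4:4  d5:4  d6:4  d7:4  d8:5  d9:5  d10:0 → peak 8
H@9: d1:8  d2:8  d3:8  d4:4  d5:4  d6:4  d7:4  d8:0  d9:5  d10:5 → peak 8
Best is H@8, peak 8.

8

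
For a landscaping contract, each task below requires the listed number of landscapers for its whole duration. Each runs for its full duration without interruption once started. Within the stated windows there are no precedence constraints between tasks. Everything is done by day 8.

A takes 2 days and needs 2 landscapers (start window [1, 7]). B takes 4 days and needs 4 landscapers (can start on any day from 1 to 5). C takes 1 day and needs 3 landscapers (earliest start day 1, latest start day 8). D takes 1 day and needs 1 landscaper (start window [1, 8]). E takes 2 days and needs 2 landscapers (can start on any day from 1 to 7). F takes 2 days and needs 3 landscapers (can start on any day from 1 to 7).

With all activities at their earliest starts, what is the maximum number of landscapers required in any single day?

15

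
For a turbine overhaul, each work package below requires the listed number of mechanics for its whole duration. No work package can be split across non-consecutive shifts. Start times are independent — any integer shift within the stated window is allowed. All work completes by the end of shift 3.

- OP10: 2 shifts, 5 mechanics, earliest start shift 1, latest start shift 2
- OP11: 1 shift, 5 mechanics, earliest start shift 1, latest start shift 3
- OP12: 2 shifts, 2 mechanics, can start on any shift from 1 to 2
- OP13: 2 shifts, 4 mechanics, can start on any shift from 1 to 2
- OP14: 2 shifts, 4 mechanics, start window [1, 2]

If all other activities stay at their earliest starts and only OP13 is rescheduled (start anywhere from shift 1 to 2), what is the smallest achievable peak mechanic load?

16

OP13@1: s1:20  s2:15  s3:0 → peak 20
OP13@2: s1:16  s2:15  s3:4 → peak 16
Best is OP13@2, peak 16.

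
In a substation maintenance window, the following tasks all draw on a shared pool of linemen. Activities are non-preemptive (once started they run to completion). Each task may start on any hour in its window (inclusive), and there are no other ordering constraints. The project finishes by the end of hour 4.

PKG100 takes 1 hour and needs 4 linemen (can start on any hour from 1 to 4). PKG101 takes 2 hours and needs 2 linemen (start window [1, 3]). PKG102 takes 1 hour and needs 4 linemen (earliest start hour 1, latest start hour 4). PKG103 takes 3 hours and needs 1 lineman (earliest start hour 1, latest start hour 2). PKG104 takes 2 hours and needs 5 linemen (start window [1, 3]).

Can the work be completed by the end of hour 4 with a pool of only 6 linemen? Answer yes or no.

Total lineman-hours = 25; over 4 hours the average is 25/4 > 6, so some hour must exceed 6.

no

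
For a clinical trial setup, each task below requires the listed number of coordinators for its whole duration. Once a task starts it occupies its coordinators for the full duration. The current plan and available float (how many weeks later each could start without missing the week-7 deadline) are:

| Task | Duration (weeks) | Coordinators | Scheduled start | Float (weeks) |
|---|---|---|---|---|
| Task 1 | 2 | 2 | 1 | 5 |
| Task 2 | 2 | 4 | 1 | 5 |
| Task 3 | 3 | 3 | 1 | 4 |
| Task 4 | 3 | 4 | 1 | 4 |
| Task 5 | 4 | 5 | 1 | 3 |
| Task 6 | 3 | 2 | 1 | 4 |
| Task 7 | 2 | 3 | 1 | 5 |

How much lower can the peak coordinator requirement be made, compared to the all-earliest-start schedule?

Early-start peak: w1:23  w2:23  w3:14  w4:5  w5:0  w6:0  w7:0 ⇒ 23.
Leveled (Task 1@1, Task 2@1, Task 3@3, Task 4@1, Task 5@4, Task 6@3, Task 7@6): w1:10  w2:10  w3:9  w4:10  w5:10  w6:8  w7:8 ⇒ 10.
Reduction 23 − 10 = 13.

13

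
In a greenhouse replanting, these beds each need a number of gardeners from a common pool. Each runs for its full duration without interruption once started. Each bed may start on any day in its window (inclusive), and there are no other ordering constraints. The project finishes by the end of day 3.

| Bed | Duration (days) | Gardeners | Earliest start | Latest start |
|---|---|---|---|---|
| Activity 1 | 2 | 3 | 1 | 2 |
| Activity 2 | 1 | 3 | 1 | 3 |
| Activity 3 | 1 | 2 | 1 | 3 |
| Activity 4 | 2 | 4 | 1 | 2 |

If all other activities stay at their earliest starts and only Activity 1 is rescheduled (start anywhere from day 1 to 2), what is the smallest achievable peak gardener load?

Activity 1@1: d1:12  d2:7  d3:0 → peak 12
Activity 1@2: d1:9  d2:7  d3:3 → peak 9
Best is Activity 1@2, peak 9.

9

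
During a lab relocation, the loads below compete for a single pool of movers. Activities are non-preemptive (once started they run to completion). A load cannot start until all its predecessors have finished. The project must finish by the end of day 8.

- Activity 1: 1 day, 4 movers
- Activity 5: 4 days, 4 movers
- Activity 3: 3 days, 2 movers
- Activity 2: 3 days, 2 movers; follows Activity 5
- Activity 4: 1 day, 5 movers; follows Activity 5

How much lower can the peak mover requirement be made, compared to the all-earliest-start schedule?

Early-start peak: d1:10  d2:6  d3:6  d4:4  d5:7  d6:2  d7:2  d8:0 ⇒ 10.
Leveled (Activity 1@5, Activity 5@1, Activity 3@1, Activity 2@5, Activity 4@8): d1:6  d2:6  d3:6  d4:4  d5:6  d6:2  d7:2  d8:5 ⇒ 6.
Reduction 10 − 6 = 4.

4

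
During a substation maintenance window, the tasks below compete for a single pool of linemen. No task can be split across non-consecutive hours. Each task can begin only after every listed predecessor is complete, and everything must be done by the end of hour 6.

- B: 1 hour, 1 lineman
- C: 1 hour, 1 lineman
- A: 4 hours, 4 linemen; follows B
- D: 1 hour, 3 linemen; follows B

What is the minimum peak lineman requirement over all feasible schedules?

4

Early-start (B@1, C@1, A@2, D@2) gives peak 7: h1:2  h2:7  h3:4  h4:4  h5:4  h6:0.
Shift D→6.
Schedule B@1, C@1, A@2, D@6: h1:2  h2:4  h3:4  h4:4  h5:4  h6:3 — peak 4.
Total lineman-hours = 21 over 6 hours ⇒ peak ≥ ⌈21/6⌉ = 4, so 4 is optimal.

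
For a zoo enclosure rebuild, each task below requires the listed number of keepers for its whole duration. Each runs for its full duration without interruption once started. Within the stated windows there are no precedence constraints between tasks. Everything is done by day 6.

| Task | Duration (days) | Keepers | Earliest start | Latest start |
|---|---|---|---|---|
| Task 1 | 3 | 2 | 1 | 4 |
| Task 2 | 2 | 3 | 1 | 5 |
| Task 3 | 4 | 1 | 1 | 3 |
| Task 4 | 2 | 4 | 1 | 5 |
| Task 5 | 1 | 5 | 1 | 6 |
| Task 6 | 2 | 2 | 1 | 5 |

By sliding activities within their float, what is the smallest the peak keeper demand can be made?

Early-start (Task 1@1, Task 2@1, Task 3@1, Task 4@1, Task 5@1, Task 6@1) gives peak 17: d1:17  d2:12  d3:3  d4:1  d5:0  d6:0.
Shift Task 4→5, Task 5→4, Task 6→5.
Schedule Task 1@1, Task 2@1, Task 3@1, Task 4@5, Task 5@4, Task 6@5: d1:6  d2:6  d3:3  d4:6  d5:6  d6:6 — peak 6.
Total keeper-days = 33 over 6 days ⇒ peak ≥ ⌈33/6⌉ = 6, so 6 is optimal.

6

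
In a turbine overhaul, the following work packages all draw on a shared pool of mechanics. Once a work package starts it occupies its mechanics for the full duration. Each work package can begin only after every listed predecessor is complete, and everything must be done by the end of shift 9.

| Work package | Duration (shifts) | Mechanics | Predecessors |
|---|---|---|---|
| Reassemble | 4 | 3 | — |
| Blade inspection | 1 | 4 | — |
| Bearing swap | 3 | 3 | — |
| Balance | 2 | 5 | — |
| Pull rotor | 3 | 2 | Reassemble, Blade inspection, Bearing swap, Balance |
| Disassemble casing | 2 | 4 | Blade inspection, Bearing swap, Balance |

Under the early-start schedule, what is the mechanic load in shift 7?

2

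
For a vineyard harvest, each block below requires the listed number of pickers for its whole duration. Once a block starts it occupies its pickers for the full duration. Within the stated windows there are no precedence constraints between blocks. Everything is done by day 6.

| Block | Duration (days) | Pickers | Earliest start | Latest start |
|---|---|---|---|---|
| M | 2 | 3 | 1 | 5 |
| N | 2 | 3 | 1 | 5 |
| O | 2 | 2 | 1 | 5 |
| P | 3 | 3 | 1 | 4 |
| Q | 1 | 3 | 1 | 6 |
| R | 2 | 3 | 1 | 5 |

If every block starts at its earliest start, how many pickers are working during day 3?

At early start, day 3 has: P.
Demand: 3 = 3.

3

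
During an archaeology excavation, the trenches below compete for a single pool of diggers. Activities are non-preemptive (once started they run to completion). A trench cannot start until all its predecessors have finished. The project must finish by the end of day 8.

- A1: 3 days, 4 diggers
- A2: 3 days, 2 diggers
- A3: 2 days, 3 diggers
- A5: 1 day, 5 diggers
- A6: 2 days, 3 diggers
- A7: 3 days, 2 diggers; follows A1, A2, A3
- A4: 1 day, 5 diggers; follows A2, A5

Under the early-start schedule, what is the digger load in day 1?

17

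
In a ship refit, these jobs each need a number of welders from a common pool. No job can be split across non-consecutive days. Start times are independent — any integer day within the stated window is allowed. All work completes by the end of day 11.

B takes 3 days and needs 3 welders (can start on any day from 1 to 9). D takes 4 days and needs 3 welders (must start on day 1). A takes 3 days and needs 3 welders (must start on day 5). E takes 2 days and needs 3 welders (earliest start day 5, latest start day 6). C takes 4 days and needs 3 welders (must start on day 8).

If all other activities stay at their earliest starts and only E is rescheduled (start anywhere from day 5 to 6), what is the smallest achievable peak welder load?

6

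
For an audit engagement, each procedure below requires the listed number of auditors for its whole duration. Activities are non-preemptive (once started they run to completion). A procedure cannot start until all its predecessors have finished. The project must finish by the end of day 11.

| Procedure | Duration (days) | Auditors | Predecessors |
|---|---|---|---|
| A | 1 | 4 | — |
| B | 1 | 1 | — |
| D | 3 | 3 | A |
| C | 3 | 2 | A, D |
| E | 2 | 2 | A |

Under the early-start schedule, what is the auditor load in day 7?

At early start, day 7 has: C.
Demand: 2 = 2.

2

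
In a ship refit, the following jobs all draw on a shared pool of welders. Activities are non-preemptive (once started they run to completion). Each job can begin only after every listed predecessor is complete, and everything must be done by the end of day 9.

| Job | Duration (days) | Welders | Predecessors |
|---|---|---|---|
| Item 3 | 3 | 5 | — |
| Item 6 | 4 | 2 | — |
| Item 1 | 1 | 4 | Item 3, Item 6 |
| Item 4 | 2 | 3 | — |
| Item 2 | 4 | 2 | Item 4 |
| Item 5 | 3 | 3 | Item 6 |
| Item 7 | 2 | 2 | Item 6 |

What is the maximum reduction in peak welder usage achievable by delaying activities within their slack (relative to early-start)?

4

Early-start peak: d1:10  d2:10  d3:9  d4:4  d5:11  d6:7  d7:3  d8:0  d9:0 ⇒ 11.
Leveled (Item 3@1, Item 6@1, Item 1@5, Item 4@4, Item 2@6, Item 5@6, Item 7@6): d1:7  d2:7  d3:7  d4:5  d5:7  d6:7  d7:7  d8:5  d9:2 ⇒ 7.
Reduction 11 − 7 = 4.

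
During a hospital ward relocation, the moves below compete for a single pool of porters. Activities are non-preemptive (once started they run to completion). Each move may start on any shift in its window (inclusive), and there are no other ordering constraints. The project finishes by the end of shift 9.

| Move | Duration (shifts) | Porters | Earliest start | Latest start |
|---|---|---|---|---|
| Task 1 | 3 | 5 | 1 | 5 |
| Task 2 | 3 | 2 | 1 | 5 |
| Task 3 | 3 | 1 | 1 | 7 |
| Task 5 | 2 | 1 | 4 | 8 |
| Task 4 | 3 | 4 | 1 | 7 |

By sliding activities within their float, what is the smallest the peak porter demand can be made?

Early-start (Task 1@1, Task 2@1, Task 3@1, Task 5@4, Task 4@1) gives peak 12: s1:12  s2:12  s3:12  s4:1  s5:1  s6:0  s7:0  s8:0  s9:0.
Shift Task 2→4, Task 3→4, Task 4→7.
Schedule Task 1@1, Task 2@4, Task 3@4, Task 5@4, Task 4@7: s1:5  s2:5  s3:5  s4:4  s5:4  s6:3  s7:4  s8:4  s9:4 — peak 5.
Total porter-shifts = 38 over 9 shifts ⇒ peak ≥ ⌈38/9⌉ = 5, so 5 is optimal.

5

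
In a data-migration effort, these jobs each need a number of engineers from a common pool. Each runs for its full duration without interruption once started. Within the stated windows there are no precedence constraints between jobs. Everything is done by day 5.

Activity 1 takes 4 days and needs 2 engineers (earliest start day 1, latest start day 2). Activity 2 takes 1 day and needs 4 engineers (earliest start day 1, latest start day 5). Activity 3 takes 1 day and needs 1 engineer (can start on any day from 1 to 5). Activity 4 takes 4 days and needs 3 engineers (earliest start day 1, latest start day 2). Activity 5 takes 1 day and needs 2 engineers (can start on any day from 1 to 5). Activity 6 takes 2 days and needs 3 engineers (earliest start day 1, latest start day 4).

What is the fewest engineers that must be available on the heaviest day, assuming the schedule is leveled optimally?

Early-start (Activity 1@1, Activity 2@1, Activity 3@1, Activity 4@1, Activity 5@1, Activity 6@1) gives peak 15: d1:15  d2:8  d3:5  d4:5  d5:0.
Shift Activity 4→2, Activity 5→2, Activity 6→3.
Schedule Activity 1@1, Activity 2@1, Activity 3@1, Activity 4@2, Activity 5@2, Activity 6@3: d1:7  d2:7  d3:8  d4:8  d5:3 — peak 8.

8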